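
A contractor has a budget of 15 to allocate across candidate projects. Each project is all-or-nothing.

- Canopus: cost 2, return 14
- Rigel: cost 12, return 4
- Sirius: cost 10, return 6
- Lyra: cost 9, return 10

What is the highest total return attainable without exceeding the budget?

Allowing fractional choices, the relaxed optimum would be about 26.4, but projects are indivisible.
Canopus + Sirius: cost 2 + 10 = 12 ≤ 15, return 14 + 6 = 20.
Canopus + Rigel: cost 2 + 12 = 14 ≤ 15, return 14 + 4 = 18.
Canopus + Lyra: cost 2 + 9 = 11 ≤ 15, return 14 + 10 = 24.
Best is Canopus and Lyra with total return 24.

24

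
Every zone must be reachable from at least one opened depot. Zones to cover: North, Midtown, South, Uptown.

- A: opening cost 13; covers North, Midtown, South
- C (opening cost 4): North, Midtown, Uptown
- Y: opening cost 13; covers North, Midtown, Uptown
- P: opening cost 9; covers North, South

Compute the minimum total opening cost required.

This is an integer covering problem.
Choose C and P: together they cover North, Midtown, South, Uptown — every zone.
Total opening cost: 4 + 9 = 13.
No cover costs less than 13.

13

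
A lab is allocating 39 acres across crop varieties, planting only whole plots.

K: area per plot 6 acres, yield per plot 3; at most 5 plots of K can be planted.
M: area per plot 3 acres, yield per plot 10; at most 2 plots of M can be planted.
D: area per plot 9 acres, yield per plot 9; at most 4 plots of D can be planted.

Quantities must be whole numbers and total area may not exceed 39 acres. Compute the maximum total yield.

50

1×K, 2×M, and 3×D: area 39 ≤ 39, yield 1·3 + 2·10 + 3·9 = 50.
2×M and 3×D: area 33 ≤ 39, yield 2·10 + 3·9 = 47.
Best is 50.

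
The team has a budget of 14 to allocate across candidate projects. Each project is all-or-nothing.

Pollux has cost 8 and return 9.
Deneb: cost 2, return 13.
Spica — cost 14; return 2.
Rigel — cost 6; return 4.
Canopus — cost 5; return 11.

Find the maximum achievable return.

28

Allowing fractional choices, the relaxed optimum would be about 31.9, but projects are indivisible.
Deneb + Canopus: cost 2 + 5 = 7 ≤ 14, return 13 + 11 = 24.
Deneb + Rigel + Canopus: cost 2 + 6 + 5 = 13 ≤ 14, return 13 + 4 + 11 = 28.
Pollux + Deneb: cost 8 + 2 = 10 ≤ 14, return 9 + 13 = 22.
Best is Deneb, Rigel, and Canopus with total return 28.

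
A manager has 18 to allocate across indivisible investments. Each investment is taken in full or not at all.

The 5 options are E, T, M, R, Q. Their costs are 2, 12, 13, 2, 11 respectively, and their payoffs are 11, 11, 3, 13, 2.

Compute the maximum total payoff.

Take E, T, and R: cost 2 + 12 + 2 = 16 ≤ 18, payoff 11 + 11 + 13 = 35.
No other feasible combination does better.

35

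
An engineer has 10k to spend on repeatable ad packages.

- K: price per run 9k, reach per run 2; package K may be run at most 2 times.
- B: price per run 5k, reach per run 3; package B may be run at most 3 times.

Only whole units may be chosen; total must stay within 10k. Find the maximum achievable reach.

6

This is a bounded integer knapsack.
Take 2×B: price 10 ≤ 10, reach 2·3 = 6.
No other integer combination yields more.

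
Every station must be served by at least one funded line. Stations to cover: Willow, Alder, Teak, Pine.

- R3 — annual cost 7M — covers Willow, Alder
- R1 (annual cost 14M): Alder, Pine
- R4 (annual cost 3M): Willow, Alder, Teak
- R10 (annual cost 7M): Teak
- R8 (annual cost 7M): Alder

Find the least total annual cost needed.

Choose R1 and R4: together they cover Willow, Alder, Teak, Pine — every station.
Total annual cost: 14 + 3 = 17.
No cover costs less than 17.

17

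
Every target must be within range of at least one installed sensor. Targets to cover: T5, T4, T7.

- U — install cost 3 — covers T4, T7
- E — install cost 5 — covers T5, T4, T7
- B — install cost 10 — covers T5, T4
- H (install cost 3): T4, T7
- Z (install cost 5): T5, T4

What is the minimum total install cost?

This is an integer covering problem.
E alone covers T5, T4, T7 — every target.
Total install cost: 5.

5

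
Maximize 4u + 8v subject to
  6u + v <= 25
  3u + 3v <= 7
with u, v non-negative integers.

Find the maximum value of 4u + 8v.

16

(u,v)=(0,2): 6·0+1·2=2≤25, 3·0+3·2=6≤7, objective 16.
(u,v)=(1,1): 6·1+1·1=7≤25, 3·1+3·1=6≤7, objective 12.
(u,v)=(0,1): 6·0+1·1=1≤25, 3·0+3·1=3≤7, objective 8.
Maximum is 16 at (u,v)=(0,2).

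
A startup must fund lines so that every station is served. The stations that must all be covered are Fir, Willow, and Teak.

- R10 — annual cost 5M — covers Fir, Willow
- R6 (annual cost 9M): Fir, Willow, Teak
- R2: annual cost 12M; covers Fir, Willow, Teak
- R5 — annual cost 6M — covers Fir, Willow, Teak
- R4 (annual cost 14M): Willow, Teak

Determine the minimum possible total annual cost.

This is a weighted set-cover instance.
R5 alone covers Fir, Willow, Teak — every station.
Total annual cost: 6.
No cover costs less than 6.

6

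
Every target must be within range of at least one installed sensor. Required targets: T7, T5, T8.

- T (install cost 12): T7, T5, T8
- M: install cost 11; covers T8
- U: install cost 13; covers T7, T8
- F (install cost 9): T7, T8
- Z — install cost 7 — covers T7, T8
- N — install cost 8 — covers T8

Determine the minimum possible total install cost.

This is a weighted set-cover instance.
The greedy cost-per-new-target heuristic would pick Z and T for 19, but a cheaper cover exists.
T alone covers T7, T5, T8 — every target.
Total install cost: 12.
No cover costs less than 12.

12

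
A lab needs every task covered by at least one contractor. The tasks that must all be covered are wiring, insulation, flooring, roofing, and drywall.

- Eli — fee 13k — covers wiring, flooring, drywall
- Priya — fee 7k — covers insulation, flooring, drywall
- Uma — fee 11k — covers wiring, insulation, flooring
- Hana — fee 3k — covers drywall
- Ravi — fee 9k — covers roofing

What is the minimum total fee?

This is an integer covering problem.
Choose Uma, Hana, and Ravi: together they cover wiring, insulation, flooring, roofing, drywall — every task.
Total fee: 11 + 3 + 9 = 23.

23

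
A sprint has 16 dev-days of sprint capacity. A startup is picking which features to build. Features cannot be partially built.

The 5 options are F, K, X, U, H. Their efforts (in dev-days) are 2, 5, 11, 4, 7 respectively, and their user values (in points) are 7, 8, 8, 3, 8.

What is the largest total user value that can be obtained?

23

K + U + H: effort 5 + 4 + 7 = 16 ≤ 16, user value 8 + 3 + 8 = 19.
F + K + H: effort 2 + 5 + 7 = 14 ≤ 16, user value 7 + 8 + 8 = 23.
Best is F, K, and H with total user value 23.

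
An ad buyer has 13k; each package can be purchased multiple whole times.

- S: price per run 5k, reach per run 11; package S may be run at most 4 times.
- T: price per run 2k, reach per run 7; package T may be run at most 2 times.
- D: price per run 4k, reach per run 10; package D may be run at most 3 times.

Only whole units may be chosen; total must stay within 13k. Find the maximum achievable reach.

35

Take 1×S, 2×T, and 1×D: price 13 ≤ 13, reach 1·11 + 2·7 + 1·10 = 35.
T has the best ratio (7/2) and is taken to its limit of 2; remaining capacity is filled optimally with the others.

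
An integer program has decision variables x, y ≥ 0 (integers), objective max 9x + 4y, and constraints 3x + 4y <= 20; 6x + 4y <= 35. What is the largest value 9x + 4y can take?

49

The continuous relaxation peaks at (5.83, 0) with value 52.50; rounding to a feasible lattice point costs some objective.
(x,y)=(5,1): 3·5+4·1=19≤20, 6·5+4·1=34≤35, objective 49.
(x,y)=(5,0): 3·5+4·0=15≤20, 6·5+4·0=30≤35, objective 45.
(x,y)=(4,2): 3·4+4·2=20≤20, 6·4+4·2=32≤35, objective 44.
(x,y)=(4,1): 3·4+4·1=16≤20, 6·4+4·1=28≤35, objective 40.
The best lattice point is (5,1), giving 49.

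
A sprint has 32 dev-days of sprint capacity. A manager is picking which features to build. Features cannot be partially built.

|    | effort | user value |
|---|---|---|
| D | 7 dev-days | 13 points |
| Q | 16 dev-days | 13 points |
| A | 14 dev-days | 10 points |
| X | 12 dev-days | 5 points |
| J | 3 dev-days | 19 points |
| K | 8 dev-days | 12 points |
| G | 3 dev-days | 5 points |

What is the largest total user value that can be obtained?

54

Allowing fractional choices, the relaxed optimum would be about 57.9, but features are indivisible.
D + A + J + K: effort 7 + 14 + 3 + 8 = 32 ≤ 32, user value 13 + 10 + 19 + 12 = 54.
D + Q + J + G: effort 7 + 16 + 3 + 3 = 29 ≤ 32, user value 13 + 13 + 19 + 5 = 50.
Best is D, A, J, and K with total user value 54.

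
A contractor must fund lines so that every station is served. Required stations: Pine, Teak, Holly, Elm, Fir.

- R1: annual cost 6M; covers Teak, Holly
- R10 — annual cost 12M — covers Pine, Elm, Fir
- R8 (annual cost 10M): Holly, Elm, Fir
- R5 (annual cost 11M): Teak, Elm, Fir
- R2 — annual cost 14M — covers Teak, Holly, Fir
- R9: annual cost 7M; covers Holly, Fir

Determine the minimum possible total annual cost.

Choose R1 and R10: together they cover Pine, Teak, Holly, Elm, Fir — every station.
Total annual cost: 6 + 12 = 18.
No cover costs less than 18.

18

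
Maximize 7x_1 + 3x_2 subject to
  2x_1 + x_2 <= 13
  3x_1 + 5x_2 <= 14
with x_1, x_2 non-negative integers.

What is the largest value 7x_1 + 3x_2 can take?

The continuous relaxation peaks at (4.67, 0) with value 32.67; rounding to a feasible lattice point costs some objective.
(x_1,x_2)=(4,0): 2·4+1·0=8≤13, 3·4+5·0=12≤14, objective 28.
(x_1,x_2)=(3,1): 2·3+1·1=7≤13, 3·3+5·1=14≤14, objective 24.
(x_1,x_2)=(3,0): 2·3+1·0=6≤13, 3·3+5·0=9≤14, objective 21.
No feasible integer point exceeds 28.

28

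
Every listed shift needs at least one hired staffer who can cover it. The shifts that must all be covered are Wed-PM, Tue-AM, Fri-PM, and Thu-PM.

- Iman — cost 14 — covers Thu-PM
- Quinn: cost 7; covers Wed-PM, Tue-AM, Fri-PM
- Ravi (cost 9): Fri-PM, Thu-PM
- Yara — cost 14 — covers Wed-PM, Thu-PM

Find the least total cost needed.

Choose Quinn and Ravi: together they cover Wed-PM, Tue-AM, Fri-PM, Thu-PM — every shift.
Total cost: 7 + 9 = 16.
No cover costs less than 16.

16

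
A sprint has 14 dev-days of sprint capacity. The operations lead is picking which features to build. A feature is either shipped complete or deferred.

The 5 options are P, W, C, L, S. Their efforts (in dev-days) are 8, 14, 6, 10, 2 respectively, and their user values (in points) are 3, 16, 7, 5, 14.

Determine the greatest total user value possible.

21

This is an integer program with binary decision variables.
Allowing fractional choices, the relaxed optimum would be about 27.9, but features are indivisible.
C + S: effort 6 + 2 = 8 ≤ 14, user value 7 + 14 = 21.
L + S: effort 10 + 2 = 12 ≤ 14, user value 5 + 14 = 19.
Best is C and S with total user value 21.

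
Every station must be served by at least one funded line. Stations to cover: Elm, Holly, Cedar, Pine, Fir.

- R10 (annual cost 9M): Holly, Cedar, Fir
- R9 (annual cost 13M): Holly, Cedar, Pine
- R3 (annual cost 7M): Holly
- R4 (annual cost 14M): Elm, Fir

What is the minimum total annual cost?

27

The greedy cost-per-new-station heuristic would pick R10, R9, and R4 for 36, but a cheaper cover exists.
Choose R9 and R4: together they cover Elm, Holly, Cedar, Pine, Fir — every station.
Total annual cost: 13 + 14 = 27.
No cover costs less than 27.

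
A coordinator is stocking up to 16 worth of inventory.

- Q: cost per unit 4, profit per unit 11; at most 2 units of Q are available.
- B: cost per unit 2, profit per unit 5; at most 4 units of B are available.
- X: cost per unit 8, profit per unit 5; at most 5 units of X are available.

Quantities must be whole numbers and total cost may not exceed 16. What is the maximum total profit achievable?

42

Q has the best ratio (11/4); taking only Q gives at most 2×11 = 22 (stopped by the supply cap of 2).
Mixing does better — 2×Q and 4×B: cost 16 ≤ 16, profit 2·11 + 4·5 = 42.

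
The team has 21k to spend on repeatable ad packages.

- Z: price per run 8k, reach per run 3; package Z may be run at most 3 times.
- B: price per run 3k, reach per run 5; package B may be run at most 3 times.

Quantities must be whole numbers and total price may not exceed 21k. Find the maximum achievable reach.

Take 1×Z and 3×B: price 17 ≤ 21, reach 1·3 + 3·5 = 18.
B has the best ratio (5/3) and is taken to its limit of 3; remaining capacity is filled optimally with the others.

18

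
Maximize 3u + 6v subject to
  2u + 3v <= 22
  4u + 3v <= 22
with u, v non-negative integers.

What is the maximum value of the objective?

The continuous relaxation peaks at (0, 7.33) with value 44.00; rounding to a feasible lattice point costs some objective.
(u,v)=(0,7): 2·0+3·7=21≤22, 4·0+3·7=21≤22, objective 42.
(u,v)=(1,6): 2·1+3·6=20≤22, 4·1+3·6=22≤22, objective 39.
(u,v)=(0,6): 2·0+3·6=18≤22, 4·0+3·6=18≤22, objective 36.
Maximum is 42 at (u,v)=(0,7).

42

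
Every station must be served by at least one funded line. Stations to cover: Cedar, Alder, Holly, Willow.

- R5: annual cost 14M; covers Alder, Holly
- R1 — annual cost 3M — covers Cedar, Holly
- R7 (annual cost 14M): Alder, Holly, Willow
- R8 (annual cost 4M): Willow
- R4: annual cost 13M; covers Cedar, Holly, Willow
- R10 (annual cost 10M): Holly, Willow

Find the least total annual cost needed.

The greedy cost-per-new-station heuristic would pick R1, R8, and R5 for 21, but a cheaper cover exists.
Choose R1 and R7: together they cover Cedar, Alder, Holly, Willow — every station.
Total annual cost: 3 + 14 = 17.
No cover costs less than 17.

17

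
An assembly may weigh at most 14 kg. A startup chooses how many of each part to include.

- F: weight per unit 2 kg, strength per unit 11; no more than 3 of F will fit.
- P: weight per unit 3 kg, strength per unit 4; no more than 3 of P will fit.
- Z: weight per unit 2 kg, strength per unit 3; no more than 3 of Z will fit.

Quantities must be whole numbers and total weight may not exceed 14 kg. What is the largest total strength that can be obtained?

44

Take 3×F, 2×P, and 1×Z: weight 14 ≤ 14, strength 3·11 + 2·4 + 1·3 = 44.
F has the best ratio (11/2) and is taken to its limit of 3; remaining capacity is filled optimally with the others.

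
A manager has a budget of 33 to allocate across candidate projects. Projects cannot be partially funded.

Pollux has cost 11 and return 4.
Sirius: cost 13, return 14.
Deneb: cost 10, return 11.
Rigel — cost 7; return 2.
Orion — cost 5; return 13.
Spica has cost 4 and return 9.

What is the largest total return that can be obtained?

Treat it as a binary knapsack problem.
Sirius + Deneb + Orion + Spica: cost 13 + 10 + 5 + 4 = 32 ≤ 33, return 14 + 11 + 13 + 9 = 47.
Pollux + Sirius + Orion + Spica: cost 11 + 13 + 5 + 4 = 33 ≤ 33, return 4 + 14 + 13 + 9 = 40.
Sirius + Deneb + Orion: cost 13 + 10 + 5 = 28 ≤ 33, return 14 + 11 + 13 = 38.
Best is Sirius, Deneb, Orion, and Spica with total return 47.

47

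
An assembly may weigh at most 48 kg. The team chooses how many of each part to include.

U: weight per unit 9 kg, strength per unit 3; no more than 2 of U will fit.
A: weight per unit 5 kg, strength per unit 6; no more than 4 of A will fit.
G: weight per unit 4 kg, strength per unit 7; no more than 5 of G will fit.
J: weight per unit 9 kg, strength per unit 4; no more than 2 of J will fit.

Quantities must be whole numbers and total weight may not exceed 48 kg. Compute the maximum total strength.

59

G has the best ratio (7/4); taking only G gives at most 5×7 = 35 (stopped by the supply cap of 5).
Mixing does better — 4×A and 5×G: weight 40 ≤ 48, strength 4·6 + 5·7 = 59.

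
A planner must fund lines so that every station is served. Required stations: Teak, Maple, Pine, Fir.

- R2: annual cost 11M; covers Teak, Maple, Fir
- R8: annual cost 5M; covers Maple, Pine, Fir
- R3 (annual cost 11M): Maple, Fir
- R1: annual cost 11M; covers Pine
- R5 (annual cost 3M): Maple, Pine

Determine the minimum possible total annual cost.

The greedy cost-per-new-station heuristic would pick R5, R8, and R2 for 19, but a cheaper cover exists.
Choose R2 and R5: together they cover Teak, Maple, Pine, Fir — every station.
Total annual cost: 11 + 3 = 14.
No cover costs less than 14.

14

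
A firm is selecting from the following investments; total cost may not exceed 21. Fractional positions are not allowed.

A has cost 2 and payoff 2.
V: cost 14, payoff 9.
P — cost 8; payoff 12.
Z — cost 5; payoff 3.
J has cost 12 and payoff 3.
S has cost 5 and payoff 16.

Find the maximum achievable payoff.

Allowing fractional choices, the relaxed optimum would be about 33.9, but investments are indivisible.
A + P + S: cost 2 + 8 + 5 = 15 ≤ 21, payoff 2 + 12 + 16 = 30.
A + P + Z + S: cost 2 + 8 + 5 + 5 = 20 ≤ 21, payoff 2 + 12 + 3 + 16 = 33.
P + Z + S: cost 8 + 5 + 5 = 18 ≤ 21, payoff 12 + 3 + 16 = 31.
Best is A, P, Z, and S with total payoff 33.

33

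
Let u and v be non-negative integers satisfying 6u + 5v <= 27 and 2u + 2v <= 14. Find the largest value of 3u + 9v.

45

(u,v)=(0,5): 6·0+5·5=25≤27, 2·0+2·5=10≤14, objective 45.
(u,v)=(1,4): 6·1+5·4=26≤27, 2·1+2·4=10≤14, objective 39.
(u,v)=(0,4): 6·0+5·4=20≤27, 2·0+2·4=8≤14, objective 36.
Maximum is 45 at (u,v)=(0,5).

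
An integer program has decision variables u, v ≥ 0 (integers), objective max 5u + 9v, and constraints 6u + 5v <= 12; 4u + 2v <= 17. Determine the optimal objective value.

18

Relaxing integrality, the LP optimum is 21.60 at (u,v) = (0, 2.4), which is not an integer point.
(u,v)=(0,2): 6·0+5·2=10≤12, 4·0+2·2=4≤17, objective 18.
(u,v)=(1,1): 6·1+5·1=11≤12, 4·1+2·1=6≤17, objective 14.
(u,v)=(0,1): 6·0+5·1=5≤12, 4·0+2·1=2≤17, objective 9.
No feasible integer point exceeds 18.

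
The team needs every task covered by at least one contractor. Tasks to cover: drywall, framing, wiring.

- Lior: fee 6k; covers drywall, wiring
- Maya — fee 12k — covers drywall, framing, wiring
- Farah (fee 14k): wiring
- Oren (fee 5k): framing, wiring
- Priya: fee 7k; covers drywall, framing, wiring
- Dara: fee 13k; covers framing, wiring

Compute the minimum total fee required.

Priya alone covers drywall, framing, wiring — every task.
Total fee: 7.
No cover costs less than 7.

7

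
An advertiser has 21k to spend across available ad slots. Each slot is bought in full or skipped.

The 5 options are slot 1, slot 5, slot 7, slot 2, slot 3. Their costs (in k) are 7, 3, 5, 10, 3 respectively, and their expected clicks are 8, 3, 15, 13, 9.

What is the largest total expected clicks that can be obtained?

40

slot 7 + slot 2 + slot 3: cost 5 + 10 + 3 = 18 ≤ 21, expected clicks 15 + 13 + 9 = 37.
slot 5 + slot 7 + slot 2 + slot 3: cost 3 + 5 + 10 + 3 = 21 ≤ 21, expected clicks 3 + 15 + 13 + 9 = 40.
slot 1 + slot 5 + slot 7 + slot 3: cost 7 + 3 + 5 + 3 = 18 ≤ 21, expected clicks 8 + 3 + 15 + 9 = 35.
Best is slot 5, slot 7, slot 2, and slot 3 with total expected clicks 40.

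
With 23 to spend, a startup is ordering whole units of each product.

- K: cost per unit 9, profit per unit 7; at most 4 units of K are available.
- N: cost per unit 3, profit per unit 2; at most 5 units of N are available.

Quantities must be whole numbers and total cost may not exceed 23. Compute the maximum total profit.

16

K has the best ratio (7/9); taking only K gives at most 2×7 = 14 (stopped by the cost limit).
Mixing does better — 2×K and 1×N: cost 21 ≤ 23, profit 2·7 + 1·2 = 16.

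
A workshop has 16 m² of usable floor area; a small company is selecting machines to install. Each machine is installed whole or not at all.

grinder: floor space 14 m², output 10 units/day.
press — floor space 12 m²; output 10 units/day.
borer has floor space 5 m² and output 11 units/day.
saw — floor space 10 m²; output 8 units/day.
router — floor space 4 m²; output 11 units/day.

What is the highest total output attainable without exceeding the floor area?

Take borer and router: floor space 5 + 4 = 9 ≤ 16, output 11 + 11 = 22.
No other feasible combination does better.

22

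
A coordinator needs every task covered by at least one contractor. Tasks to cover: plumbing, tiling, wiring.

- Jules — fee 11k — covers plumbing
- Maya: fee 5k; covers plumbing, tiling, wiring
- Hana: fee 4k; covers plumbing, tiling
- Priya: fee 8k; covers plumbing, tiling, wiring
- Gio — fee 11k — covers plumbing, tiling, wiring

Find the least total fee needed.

Maya alone covers plumbing, tiling, wiring — every task.
Total fee: 5.
No cover costs less than 5.

5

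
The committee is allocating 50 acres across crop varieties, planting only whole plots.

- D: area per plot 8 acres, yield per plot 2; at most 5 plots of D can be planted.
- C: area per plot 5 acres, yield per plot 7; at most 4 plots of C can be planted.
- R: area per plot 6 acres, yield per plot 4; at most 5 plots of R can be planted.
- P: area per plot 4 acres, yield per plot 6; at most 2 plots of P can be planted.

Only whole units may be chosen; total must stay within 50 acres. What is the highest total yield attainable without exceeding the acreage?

52

P has the best ratio (6/4); taking only P gives at most 2×6 = 12 (stopped by the supply cap of 2).
Mixing does better — 4×C, 3×R, and 2×P: area 46 ≤ 50, yield 4·7 + 3·4 + 2·6 = 52.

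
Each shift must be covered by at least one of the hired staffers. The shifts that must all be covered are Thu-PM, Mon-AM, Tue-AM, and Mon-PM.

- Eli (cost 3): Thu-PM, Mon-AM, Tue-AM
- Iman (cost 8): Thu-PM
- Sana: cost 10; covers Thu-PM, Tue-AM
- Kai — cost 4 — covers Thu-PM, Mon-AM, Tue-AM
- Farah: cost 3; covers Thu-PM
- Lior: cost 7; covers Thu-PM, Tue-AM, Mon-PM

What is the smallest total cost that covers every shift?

This is a weighted set-cover instance.
Choose Eli and Lior: together they cover Thu-PM, Mon-AM, Tue-AM, Mon-PM — every shift.
Total cost: 3 + 7 = 10.
No cover costs less than 10.

10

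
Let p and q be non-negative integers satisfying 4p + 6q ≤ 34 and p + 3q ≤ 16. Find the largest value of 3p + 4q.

(p,q)=(7,1): 4·7+6·1=34≤34, 1·7+3·1=10≤16, objective 25.
(p,q)=(8,0): 4·8+6·0=32≤34, 1·8+3·0=8≤16, objective 24.
(p,q)=(6,1): 4·6+6·1=30≤34, 1·6+3·1=9≤16, objective 22.
Maximum is 25 at (p,q)=(7,1).

25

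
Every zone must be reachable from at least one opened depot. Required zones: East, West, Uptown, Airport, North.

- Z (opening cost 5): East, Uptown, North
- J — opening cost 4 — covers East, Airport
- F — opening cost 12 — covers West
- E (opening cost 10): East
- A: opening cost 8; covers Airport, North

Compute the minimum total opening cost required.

This is an integer covering problem.
Choose Z, J, and F: together they cover East, West, Uptown, Airport, North — every zone.
Total opening cost: 5 + 4 + 12 = 21.
No cover costs less than 21.

21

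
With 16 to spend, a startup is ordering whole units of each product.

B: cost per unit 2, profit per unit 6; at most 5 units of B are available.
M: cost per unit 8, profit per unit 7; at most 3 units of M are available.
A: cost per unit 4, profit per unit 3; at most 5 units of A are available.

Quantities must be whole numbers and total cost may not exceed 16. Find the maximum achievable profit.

4×B and 1×M: cost 16 ≤ 16, profit 4·6 + 1·7 = 31.
5×B and 1×A: cost 14 ≤ 16, profit 5·6 + 1·3 = 33.
Best is 33.

33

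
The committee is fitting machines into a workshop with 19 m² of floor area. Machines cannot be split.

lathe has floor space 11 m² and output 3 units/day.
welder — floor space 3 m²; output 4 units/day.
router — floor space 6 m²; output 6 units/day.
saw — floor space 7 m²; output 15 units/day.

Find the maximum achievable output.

Take welder, router, and saw: floor space 3 + 6 + 7 = 16 ≤ 19, output 4 + 6 + 15 = 25.
No other feasible combination does better.

25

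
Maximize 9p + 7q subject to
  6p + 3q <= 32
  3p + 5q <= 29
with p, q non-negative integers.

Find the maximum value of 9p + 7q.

55

Relaxing integrality, the LP optimum is 57.29 at (p,q) = (3.48, 3.71), which is not an integer point.
(p,q)=(3,4) is feasible, giving 55.
(p,q)=(4,2) is feasible, giving 50.
(p,q)=(3,3) is feasible, giving 48.
(p,q)=(2,4) is feasible, giving 46.
Maximum is 55 at (p,q)=(3,4).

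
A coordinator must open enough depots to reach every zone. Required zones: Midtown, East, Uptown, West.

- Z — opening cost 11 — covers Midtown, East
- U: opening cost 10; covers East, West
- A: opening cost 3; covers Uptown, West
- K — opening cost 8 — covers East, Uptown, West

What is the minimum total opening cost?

14

Choose Z and A: together they cover Midtown, East, Uptown, West — every zone.
Total opening cost: 11 + 3 = 14.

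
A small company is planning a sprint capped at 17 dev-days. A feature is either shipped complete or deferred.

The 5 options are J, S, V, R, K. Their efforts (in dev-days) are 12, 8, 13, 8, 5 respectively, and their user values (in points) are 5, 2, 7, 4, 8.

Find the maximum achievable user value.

13

Allowing fractional choices, the relaxed optimum would be about 14.5, but features are indivisible.
J + K: effort 12 + 5 = 17 ≤ 17, user value 5 + 8 = 13.
R + K: effort 8 + 5 = 13 ≤ 17, user value 4 + 8 = 12.
Best is J and K with total user value 13.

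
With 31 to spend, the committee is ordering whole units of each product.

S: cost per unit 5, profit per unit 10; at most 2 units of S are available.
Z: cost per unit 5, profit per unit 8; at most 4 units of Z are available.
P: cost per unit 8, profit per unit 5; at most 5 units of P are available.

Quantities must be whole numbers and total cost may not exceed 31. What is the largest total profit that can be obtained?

52

S has the best ratio (10/5); taking only S gives at most 2×10 = 20 (stopped by the supply cap of 2).
Mixing does better — 2×S and 4×Z: cost 30 ≤ 31, profit 2·10 + 4·8 = 52.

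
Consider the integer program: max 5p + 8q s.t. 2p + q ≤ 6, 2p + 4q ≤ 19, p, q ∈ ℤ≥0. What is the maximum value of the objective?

37

The continuous relaxation peaks at (0.833, 4.33) with value 38.83; rounding to a feasible lattice point costs some objective.
(p,q)=(1,4): 2·1+1·4=6≤6, 2·1+4·4=18≤19, objective 37.
(p,q)=(0,4): 2·0+1·4=4≤6, 2·0+4·4=16≤19, objective 32.
The best lattice point is (1,4), giving 37.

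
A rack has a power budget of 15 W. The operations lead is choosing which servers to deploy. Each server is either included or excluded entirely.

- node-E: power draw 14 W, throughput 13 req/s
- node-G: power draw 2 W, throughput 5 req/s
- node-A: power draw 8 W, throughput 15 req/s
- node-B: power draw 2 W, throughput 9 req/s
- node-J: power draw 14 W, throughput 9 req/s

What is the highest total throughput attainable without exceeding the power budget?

Treat it as a binary knapsack problem.
Allowing fractional choices, the relaxed optimum would be about 31.8, but servers are indivisible.
node-G + node-A + node-B: power draw 2 + 8 + 2 = 12 ≤ 15, throughput 5 + 15 + 9 = 29.
node-A + node-B: power draw 8 + 2 = 10 ≤ 15, throughput 15 + 9 = 24.
Best is node-G, node-A, and node-B with total throughput 29.

29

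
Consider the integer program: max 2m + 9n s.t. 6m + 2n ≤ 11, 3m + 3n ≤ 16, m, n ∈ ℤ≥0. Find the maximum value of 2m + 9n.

45

(m,n)=(0,5) is feasible, giving 45.
(m,n)=(0,4) is feasible, giving 36.
No feasible integer point exceeds 45.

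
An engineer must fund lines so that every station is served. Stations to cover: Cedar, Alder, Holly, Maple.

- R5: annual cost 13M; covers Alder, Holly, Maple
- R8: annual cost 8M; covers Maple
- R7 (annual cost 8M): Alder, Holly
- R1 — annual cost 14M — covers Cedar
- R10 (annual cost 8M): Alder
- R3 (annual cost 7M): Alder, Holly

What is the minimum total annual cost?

27

The greedy cost-per-new-station heuristic would pick R3, R8, and R1 for 29, but a cheaper cover exists.
Choose R5 and R1: together they cover Cedar, Alder, Holly, Maple — every station.
Total annual cost: 13 + 14 = 27.
No cover costs less than 27.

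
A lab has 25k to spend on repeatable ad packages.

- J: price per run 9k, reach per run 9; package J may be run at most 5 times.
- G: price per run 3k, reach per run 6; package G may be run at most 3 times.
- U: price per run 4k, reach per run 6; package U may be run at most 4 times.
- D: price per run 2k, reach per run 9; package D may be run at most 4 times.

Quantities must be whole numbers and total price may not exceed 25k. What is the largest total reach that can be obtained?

66

This is a bounded integer knapsack.
Take 3×G, 2×U, and 4×D: price 25 ≤ 25, reach 3·6 + 2·6 + 4·9 = 66.
D has the best ratio (9/2) and is taken to its limit of 4; remaining capacity is filled optimally with the others.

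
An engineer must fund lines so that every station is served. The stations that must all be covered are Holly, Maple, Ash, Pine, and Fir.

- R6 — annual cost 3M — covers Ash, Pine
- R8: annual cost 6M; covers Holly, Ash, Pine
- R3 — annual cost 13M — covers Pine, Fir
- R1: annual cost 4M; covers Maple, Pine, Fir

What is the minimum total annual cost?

The greedy cost-per-new-station heuristic would pick R1, R6, and R8 for 13, but a cheaper cover exists.
Choose R8 and R1: together they cover Holly, Maple, Ash, Pine, Fir — every station.
Total annual cost: 6 + 4 = 10.
No cover costs less than 10.

10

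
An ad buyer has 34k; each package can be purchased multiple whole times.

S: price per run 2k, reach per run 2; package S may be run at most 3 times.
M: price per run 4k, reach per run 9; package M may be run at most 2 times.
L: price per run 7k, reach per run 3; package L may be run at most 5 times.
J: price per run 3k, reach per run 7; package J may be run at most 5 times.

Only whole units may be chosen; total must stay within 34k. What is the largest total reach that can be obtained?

3×S, 2×M, and 5×J: price 29 ≤ 34, reach 3·2 + 2·9 + 5·7 = 59.
2×S, 2×M, 1×L, and 5×J: price 34 ≤ 34, reach 2·2 + 2·9 + 1·3 + 5·7 = 60.
Best is 60.

60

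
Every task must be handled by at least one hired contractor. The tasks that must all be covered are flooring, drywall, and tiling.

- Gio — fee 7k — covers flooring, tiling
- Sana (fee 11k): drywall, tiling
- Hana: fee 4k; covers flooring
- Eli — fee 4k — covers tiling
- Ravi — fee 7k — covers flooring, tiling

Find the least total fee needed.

The greedy cost-per-new-task heuristic would pick Gio and Sana for 18, but a cheaper cover exists.
Choose Sana and Hana: together they cover flooring, drywall, tiling — every task.
Total fee: 11 + 4 = 15.
No cover costs less than 15.

15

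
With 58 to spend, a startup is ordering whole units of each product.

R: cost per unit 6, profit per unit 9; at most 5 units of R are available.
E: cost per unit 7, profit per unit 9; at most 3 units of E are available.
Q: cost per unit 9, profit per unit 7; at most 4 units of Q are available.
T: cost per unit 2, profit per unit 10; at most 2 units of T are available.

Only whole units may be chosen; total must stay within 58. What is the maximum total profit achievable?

This is a bounded integer knapsack.
T has the best ratio (10/2); taking only T gives at most 2×10 = 20 (stopped by the supply cap of 2).
Mixing does better — 5×R, 3×E, and 2×T: cost 55 ≤ 58, profit 5·9 + 3·9 + 2·10 = 92.

92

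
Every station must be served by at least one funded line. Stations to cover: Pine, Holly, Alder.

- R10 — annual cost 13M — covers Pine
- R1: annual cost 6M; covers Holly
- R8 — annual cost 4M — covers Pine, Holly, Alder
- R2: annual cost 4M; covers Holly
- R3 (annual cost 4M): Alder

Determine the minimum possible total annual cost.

4

R8 alone covers Pine, Holly, Alder — every station.
Total annual cost: 4.
No cover costs less than 4.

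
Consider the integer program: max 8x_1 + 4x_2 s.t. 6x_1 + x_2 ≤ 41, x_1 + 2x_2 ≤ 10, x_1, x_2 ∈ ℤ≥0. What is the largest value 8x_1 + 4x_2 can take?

Relaxing integrality, the LP optimum is 59.27 at (x_1,x_2) = (6.55, 1.73), which is not an integer point.
(x_1,x_2)=(6,2): 6·6+1·2=38≤41, 1·6+2·2=10≤10, objective 56.
(x_1,x_2)=(6,1): 6·6+1·1=37≤41, 1·6+2·1=8≤10, objective 52.
(x_1,x_2)=(6,0): 6·6+1·0=36≤41, 1·6+2·0=6≤10, objective 48.
No feasible integer point exceeds 56.

56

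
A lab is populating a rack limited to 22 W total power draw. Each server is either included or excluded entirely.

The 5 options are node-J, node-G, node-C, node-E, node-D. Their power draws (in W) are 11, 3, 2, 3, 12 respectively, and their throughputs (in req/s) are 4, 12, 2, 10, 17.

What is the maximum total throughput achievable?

This is an integer program with binary decision variables.
Allowing fractional choices, the relaxed optimum would be about 41.7, but servers are indivisible.
node-G + node-E + node-D: power draw 3 + 3 + 12 = 18 ≤ 22, throughput 12 + 10 + 17 = 39.
node-G + node-C + node-D: power draw 3 + 2 + 12 = 17 ≤ 22, throughput 12 + 2 + 17 = 31.
node-G + node-C + node-E + node-D: power draw 3 + 2 + 3 + 12 = 20 ≤ 22, throughput 12 + 2 + 10 + 17 = 41.
Best is node-G, node-C, node-E, and node-D with total throughput 41.

41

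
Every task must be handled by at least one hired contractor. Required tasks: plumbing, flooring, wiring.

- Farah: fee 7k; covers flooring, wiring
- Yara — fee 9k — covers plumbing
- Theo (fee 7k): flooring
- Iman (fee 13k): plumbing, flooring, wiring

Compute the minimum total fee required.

13

The greedy cost-per-new-task heuristic would pick Farah and Yara for 16, but a cheaper cover exists.
Iman alone covers plumbing, flooring, wiring — every task.
Total fee: 13.
No cover costs less than 13.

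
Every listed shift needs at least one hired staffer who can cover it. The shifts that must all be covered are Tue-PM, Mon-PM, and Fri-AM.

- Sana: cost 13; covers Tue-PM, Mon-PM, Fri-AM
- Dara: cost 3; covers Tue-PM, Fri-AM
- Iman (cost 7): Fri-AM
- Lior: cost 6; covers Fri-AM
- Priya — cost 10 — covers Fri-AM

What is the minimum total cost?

This is a weighted set-cover instance.
The greedy cost-per-new-shift heuristic would pick Dara and Sana for 16, but a cheaper cover exists.
Sana alone covers Tue-PM, Mon-PM, Fri-AM — every shift.
Total cost: 13.
No cover costs less than 13.

13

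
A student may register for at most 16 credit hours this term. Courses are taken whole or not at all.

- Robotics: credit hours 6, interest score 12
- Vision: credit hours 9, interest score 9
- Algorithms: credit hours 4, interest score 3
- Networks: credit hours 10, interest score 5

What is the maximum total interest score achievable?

21

This is an integer program with binary decision variables.
Allowing fractional choices, the relaxed optimum would be about 21.8, but courses are indivisible.
Robotics + Vision: credit hours 6 + 9 = 15 ≤ 16, interest score 12 + 9 = 21.
Robotics + Networks: credit hours 6 + 10 = 16 ≤ 16, interest score 12 + 5 = 17.
Robotics + Algorithms: credit hours 6 + 4 = 10 ≤ 16, interest score 12 + 3 = 15.
Best is Robotics and Vision with total interest score 21.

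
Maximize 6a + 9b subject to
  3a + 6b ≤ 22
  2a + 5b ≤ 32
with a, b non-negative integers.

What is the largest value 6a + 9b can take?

42

(a,b)=(7,0): 3·7+6·0=21≤22, 2·7+5·0=14≤32, objective 42.
(a,b)=(6,0): 3·6+6·0=18≤22, 2·6+5·0=12≤32, objective 36.
Maximum is 42 at (a,b)=(7,0).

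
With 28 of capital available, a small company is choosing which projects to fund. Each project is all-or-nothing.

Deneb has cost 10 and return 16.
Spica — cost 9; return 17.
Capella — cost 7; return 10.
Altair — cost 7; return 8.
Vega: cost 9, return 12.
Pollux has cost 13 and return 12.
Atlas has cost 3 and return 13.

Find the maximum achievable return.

52

Spica + Capella + Vega + Atlas: cost 9 + 7 + 9 + 3 = 28 ≤ 28, return 17 + 10 + 12 + 13 = 52.
Spica + Capella + Altair + Atlas: cost 9 + 7 + 7 + 3 = 26 ≤ 28, return 17 + 10 + 8 + 13 = 48.
Spica + Altair + Vega + Atlas: cost 9 + 7 + 9 + 3 = 28 ≤ 28, return 17 + 8 + 12 + 13 = 50.
Best is Spica, Capella, Vega, and Atlas with total return 52.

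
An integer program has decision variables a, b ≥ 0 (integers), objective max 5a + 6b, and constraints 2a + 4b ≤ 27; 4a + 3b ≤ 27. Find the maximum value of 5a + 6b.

45

The continuous relaxation peaks at (2.7, 5.4) with value 45.90; rounding to a feasible lattice point costs some objective.
(a,b)=(3,5): 2·3+4·5=26≤27, 4·3+3·5=27≤27, objective 45.
(a,b)=(1,6): 2·1+4·6=26≤27, 4·1+3·6=22≤27, objective 41.
No feasible integer point exceeds 45.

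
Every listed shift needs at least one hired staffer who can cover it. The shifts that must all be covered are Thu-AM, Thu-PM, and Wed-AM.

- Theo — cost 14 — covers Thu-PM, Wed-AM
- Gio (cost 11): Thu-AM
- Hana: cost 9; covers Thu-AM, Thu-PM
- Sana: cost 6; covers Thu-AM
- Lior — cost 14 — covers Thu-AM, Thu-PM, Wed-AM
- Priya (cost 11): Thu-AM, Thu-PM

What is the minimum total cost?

14

The greedy cost-per-new-shift heuristic would pick Hana and Theo for 23, but a cheaper cover exists.
Lior alone covers Thu-AM, Thu-PM, Wed-AM — every shift.
Total cost: 14.
No cover costs less than 14.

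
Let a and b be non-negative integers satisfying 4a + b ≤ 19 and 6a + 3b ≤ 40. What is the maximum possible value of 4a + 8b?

Relaxing integrality, the LP optimum is 106.67 at (a,b) = (0, 13.3), which is not an integer point.
(a,b)=(0,13): 4·0+1·13=13≤19, 6·0+3·13=39≤40, objective 104.
(a,b)=(0,12): 4·0+1·12=12≤19, 6·0+3·12=36≤40, objective 96.
No feasible integer point exceeds 104.

104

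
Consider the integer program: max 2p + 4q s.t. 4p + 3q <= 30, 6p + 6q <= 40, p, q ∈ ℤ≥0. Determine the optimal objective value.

The continuous relaxation peaks at (0, 6.67) with value 26.67; rounding to a feasible lattice point costs some objective.
(p,q)=(0,6): 4·0+3·6=18≤30, 6·0+6·6=36≤40, objective 24.
(p,q)=(1,5): 4·1+3·5=19≤30, 6·1+6·5=36≤40, objective 22.
(p,q)=(0,5): 4·0+3·5=15≤30, 6·0+6·5=30≤40, objective 20.
No feasible integer point exceeds 24.

24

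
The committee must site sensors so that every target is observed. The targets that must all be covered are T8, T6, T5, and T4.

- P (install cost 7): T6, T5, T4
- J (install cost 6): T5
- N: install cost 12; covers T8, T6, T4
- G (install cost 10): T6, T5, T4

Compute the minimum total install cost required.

18

The greedy cost-per-new-target heuristic would pick P and N for 19, but a cheaper cover exists.
Choose J and N: together they cover T8, T6, T5, T4 — every target.
Total install cost: 6 + 12 = 18.
No cover costs less than 18.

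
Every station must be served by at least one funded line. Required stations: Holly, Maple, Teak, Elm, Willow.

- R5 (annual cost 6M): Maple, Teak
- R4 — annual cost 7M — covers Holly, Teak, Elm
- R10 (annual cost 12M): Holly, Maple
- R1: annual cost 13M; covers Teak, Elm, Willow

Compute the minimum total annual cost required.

25

The greedy cost-per-new-station heuristic would pick R4, R5, and R1 for 26, but a cheaper cover exists.
Choose R10 and R1: together they cover Holly, Maple, Teak, Elm, Willow — every station.
Total annual cost: 12 + 13 = 25.
No cover costs less than 25.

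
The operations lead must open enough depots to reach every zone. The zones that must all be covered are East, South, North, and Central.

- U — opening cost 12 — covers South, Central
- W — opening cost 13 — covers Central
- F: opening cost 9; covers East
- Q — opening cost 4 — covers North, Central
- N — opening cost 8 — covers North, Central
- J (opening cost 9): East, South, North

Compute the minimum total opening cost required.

13

This is an integer covering problem.
Choose Q and J: together they cover East, South, North, Central — every zone.
Total opening cost: 4 + 9 = 13.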